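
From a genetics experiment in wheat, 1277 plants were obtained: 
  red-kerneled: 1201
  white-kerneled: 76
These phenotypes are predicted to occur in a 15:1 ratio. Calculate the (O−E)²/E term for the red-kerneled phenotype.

0.012

Expected counts for N = 1277 under a 15:1 ratio (total parts = 16):
  red-kerneled: 1277 × 15/16 = 1197.1875
  white-kerneled: 1277 × 1/16 = 79.8125
Contribution of red-kerneled: (1201 − 1197.1875)² / 1197.1875 = 0.0121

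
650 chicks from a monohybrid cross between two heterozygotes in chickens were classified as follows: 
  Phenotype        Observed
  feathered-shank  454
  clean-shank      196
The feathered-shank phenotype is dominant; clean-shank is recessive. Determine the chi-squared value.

For a monohybrid cross between heterozygotes with complete dominance, the expected phenotypic ratio is 3:1.
The 3:1 ratio has 4 parts, so with N = 650 the expected counts are:
  feathered-shank: 650 × 3/4 = 487.5
  clean-shank: 650 × 1/4 = 162.5
χ² = Σ (O − E)² / E
  feathered-shank: (454 − 487.5)² / 487.5 = 2.3021
  clean-shank: (196 − 162.5)² / 162.5 = 6.9062
χ² = 2.3021 + 6.9062 = 9.2083 ≈ 9.208

9.208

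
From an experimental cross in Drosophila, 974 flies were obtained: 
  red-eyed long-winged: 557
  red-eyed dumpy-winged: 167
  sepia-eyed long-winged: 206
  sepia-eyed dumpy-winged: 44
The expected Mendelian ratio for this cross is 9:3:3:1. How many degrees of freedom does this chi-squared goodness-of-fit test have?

3

A goodness-of-fit test with 4 phenotype classes has df = 4 − 1 = 3.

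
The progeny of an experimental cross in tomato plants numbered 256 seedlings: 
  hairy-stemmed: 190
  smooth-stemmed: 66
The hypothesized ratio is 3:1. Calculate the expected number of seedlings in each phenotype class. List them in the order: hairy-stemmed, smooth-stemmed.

Under the 3:1 hypothesis (Σ ratio = 4, N = 256):
  hairy-stemmed: 256 × 3/4 = 192
  smooth-stemmed: 256 × 1/4 = 64

192, 64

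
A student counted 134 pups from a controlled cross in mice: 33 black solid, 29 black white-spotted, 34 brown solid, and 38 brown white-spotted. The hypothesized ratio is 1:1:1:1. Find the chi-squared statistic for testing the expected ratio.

1.224

Total ratio parts = 4. Expected numbers out of 134:
  black solid: 134 × 1/4 = 33.5
  black white-spotted: 134 × 1/4 = 33.5
  brown solid: 134 × 1/4 = 33.5
  brown white-spotted: 134 × 1/4 = 33.5
χ² = Σ (O − E)² / E
  black solid: (33 − 33.5)² / 33.5 = 0.0075
  black white-spotted: (29 − 33.5)² / 33.5 = 0.6045
  brown solid: (34 − 33.5)² / 33.5 = 0.0075
  brown white-spotted: (38 − 33.5)² / 33.5 = 0.6045
χ² = 0.0075 + 0.6045 + 0.0075 + 0.6045 = 1.224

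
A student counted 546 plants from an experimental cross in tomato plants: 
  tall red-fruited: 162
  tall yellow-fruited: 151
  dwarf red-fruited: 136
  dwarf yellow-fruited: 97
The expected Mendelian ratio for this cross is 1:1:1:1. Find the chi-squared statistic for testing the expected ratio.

17.736

Total ratio parts = 4. Expected numbers out of 546:
  tall red-fruited: 546 × 1/4 = 136.5
  tall yellow-fruited: 546 × 1/4 = 136.5
  dwarf red-fruited: 546 × 1/4 = 136.5
  dwarf yellow-fruited: 546 × 1/4 = 136.5
χ² = Σ (O − E)² / E
  tall red-fruited: (162 − 136.5)² / 136.5 = 4.7637
  tall yellow-fruited: (151 − 136.5)² / 136.5 = 1.5403
  dwarf red-fruited: (136 − 136.5)² / 136.5 = 0.0018
  dwarf yellow-fruited: (97 − 136.5)² / 136.5 = 11.4304
χ² = 4.7637 + 1.5403 + 0.0018 + 11.4304 = 17.7362 ≈ 17.736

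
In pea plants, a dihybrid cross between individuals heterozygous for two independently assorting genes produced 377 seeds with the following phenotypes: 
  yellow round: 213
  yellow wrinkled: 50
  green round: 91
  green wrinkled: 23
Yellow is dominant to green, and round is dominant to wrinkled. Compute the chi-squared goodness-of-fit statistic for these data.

A dihybrid F₂ with independent assortment and complete dominance at both loci gives a 9:3:3:1 phenotypic ratio.
The 9:3:3:1 ratio has 16 parts, so with N = 377 the expected counts are:
  yellow round: 377 × 9/16 = 212.0625
  yellow wrinkled: 377 × 3/16 = 70.6875
  green round: 377 × 3/16 = 70.6875
  green wrinkled: 377 × 1/16 = 23.5625
χ² = Σ (O − E)² / E
  yellow round: (213 − 212.0625)² / 212.0625 = 0.0041
  yellow wrinkled: (50 − 70.6875)² / 70.6875 = 6.0544
  green round: (91 − 70.6875)² / 70.6875 = 5.8369
  green wrinkled: (23 − 23.5625)² / 23.5625 = 0.0134
χ² = 0.0041 + 6.0544 + 5.8369 + 0.0134 = 11.9088 ≈ 11.909

11.909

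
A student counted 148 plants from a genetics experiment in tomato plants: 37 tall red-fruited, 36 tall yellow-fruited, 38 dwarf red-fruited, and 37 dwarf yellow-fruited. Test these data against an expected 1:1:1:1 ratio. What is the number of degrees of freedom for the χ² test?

A goodness-of-fit test with 4 phenotype classes has df = 4 − 1 = 3.

3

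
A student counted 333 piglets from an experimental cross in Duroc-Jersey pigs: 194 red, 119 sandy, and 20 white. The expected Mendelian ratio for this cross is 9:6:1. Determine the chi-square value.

Under the 9:6:1 hypothesis (Σ ratio = 16, N = 333):
  red: 333 × 9/16 = 187.3125
  sandy: 333 × 6/16 = 124.875
  white: 333 × 1/16 = 20.8125
χ² = Σ (O − E)² / E
  red: (194 − 187.3125)² / 187.3125 = 0.2388
  sandy: (119 − 124.875)² / 124.875 = 0.2764
  white: (20 − 20.8125)² / 20.8125 = 0.0317
χ² = 0.2388 + 0.2764 + 0.0317 = 0.5469 ≈ 0.547

0.547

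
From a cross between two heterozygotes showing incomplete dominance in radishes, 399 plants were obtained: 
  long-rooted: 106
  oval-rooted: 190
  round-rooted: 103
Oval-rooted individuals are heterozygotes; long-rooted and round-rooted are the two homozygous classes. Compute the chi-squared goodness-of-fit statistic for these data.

With incomplete dominance, a heterozygote × heterozygote cross gives a 1:2:1 phenotypic ratio.
Under the 1:2:1 hypothesis (Σ ratio = 4, N = 399):
  long-rooted: 399 × 1/4 = 99.75
  oval-rooted: 399 × 2/4 = 199.5
  round-rooted: 399 × 1/4 = 99.75
χ² = Σ (O − E)² / E
  long-rooted: (106 − 99.75)² / 99.75 = 0.3916
  oval-rooted: (190 − 199.5)² / 199.5 = 0.4524
  round-rooted: (103 − 99.75)² / 99.75 = 0.1059
χ² = 0.3916 + 0.4524 + 0.1059 = 0.9499 ≈ 0.950

0.950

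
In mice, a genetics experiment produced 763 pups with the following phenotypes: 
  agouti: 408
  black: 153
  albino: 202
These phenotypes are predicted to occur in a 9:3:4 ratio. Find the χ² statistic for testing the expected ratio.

Total ratio parts = 16. Expected numbers out of 763:
  agouti: 763 × 9/16 = 429.1875
  black: 763 × 3/16 = 143.0625
  albino: 763 × 4/16 = 190.75
χ² = Σ (O − E)² / E
  agouti: (408 − 429.1875)² / 429.1875 = 1.0460
  black: (153 − 143.0625)² / 143.0625 = 0.6903
  albino: (202 − 190.75)² / 190.75 = 0.6635
χ² = 1.0460 + 0.6903 + 0.6635 = 2.3998 ≈ 2.400

2.400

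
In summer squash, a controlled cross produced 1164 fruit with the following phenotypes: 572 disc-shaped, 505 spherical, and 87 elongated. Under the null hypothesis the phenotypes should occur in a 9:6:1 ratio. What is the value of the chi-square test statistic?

23.999

The 9:6:1 ratio has 16 parts, so with N = 1164 the expected counts are:
  disc-shaped: 1164 × 9/16 = 654.75
  spherical: 1164 × 6/16 = 436.5
  elongated: 1164 × 1/16 = 72.75
χ² = Σ (O − E)² / E
  disc-shaped: (572 − 654.75)² / 654.75 = 10.4583
  spherical: (505 − 436.5)² / 436.5 = 10.7497
  elongated: (87 − 72.75)² / 72.75 = 2.7912
χ² = 10.4583 + 10.7497 + 2.7912 = 23.9992 ≈ 23.999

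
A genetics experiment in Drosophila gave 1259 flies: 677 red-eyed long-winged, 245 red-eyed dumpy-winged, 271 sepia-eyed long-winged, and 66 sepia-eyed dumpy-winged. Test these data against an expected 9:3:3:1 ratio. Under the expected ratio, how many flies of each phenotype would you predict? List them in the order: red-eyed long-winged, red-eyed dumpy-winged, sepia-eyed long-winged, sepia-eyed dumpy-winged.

Total ratio parts = 16. Expected numbers out of 1259:
  red-eyed long-winged: 1259 × 9/16 = 708.1875
  red-eyed dumpy-winged: 1259 × 3/16 = 236.0625
  sepia-eyed long-winged: 1259 × 3/16 = 236.0625
  sepia-eyed dumpy-winged: 1259 × 1/16 = 78.6875

708.1875, 236.0625, 236.0625, 78.6875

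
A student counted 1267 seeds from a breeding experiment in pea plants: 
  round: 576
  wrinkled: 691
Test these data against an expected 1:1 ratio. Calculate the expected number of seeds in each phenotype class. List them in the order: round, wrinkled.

Under the 1:1 hypothesis (Σ ratio = 2, N = 1267):
  round: 1267 × 1/2 = 633.5
  wrinkled: 1267 × 1/2 = 633.5

633.5, 633.5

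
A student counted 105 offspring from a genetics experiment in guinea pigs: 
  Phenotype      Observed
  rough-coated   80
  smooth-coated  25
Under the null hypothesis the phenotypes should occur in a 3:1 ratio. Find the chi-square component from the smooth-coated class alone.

0.060

Under the 3:1 hypothesis (Σ ratio = 4, N = 105):
  rough-coated: 105 × 3/4 = 78.75
  smooth-coated: 105 × 1/4 = 26.25
Contribution of smooth-coated: (25 − 26.25)² / 26.25 = 0.0595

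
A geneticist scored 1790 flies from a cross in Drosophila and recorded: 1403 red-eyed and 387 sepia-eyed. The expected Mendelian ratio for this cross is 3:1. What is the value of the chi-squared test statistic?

10.906

Total ratio parts = 4. Expected numbers out of 1790:
  red-eyed: 1790 × 3/4 = 1342.5
  sepia-eyed: 1790 × 1/4 = 447.5
χ² = Σ (O − E)² / E
  red-eyed: (1403 − 1342.5)² / 1342.5 = 2.7264
  sepia-eyed: (387 − 447.5)² / 447.5 = 8.1793
χ² = 2.7264 + 8.1793 = 10.9057 ≈ 10.906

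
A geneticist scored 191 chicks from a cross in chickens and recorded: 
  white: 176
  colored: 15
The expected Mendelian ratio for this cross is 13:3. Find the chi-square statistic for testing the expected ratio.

Under the 13:3 hypothesis (Σ ratio = 16, N = 191):
  white: 191 × 13/16 = 155.1875
  colored: 191 × 3/16 = 35.8125
χ² = Σ (O − E)² / E
  white: (176 − 155.1875)² / 155.1875 = 2.7912
  colored: (15 − 35.8125)² / 35.8125 = 12.0952
χ² = 2.7912 + 12.0952 = 14.8864 ≈ 14.886

14.886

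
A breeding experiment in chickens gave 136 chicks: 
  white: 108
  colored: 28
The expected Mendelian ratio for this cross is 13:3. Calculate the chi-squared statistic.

Under the 13:3 hypothesis (Σ ratio = 16, N = 136):
  white: 136 × 13/16 = 110.5
  colored: 136 × 3/16 = 25.5
χ² = Σ (O − E)² / E
  white: (108 − 110.5)² / 110.5 = 0.0566
  colored: (28 − 25.5)² / 25.5 = 0.2451
χ² = 0.0566 + 0.2451 = 0.3017 ≈ 0.302

0.302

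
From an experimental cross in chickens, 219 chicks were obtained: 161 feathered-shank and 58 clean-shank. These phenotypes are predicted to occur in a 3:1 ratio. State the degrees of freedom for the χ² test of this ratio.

A goodness-of-fit test with 2 phenotype classes has df = 2 − 1 = 1.

1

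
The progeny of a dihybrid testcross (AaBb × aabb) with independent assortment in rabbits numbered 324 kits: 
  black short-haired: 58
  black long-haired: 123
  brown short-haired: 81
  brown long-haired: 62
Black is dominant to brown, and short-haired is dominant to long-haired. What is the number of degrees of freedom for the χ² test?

3

A dihybrid testcross with independent assortment gives a 1:1:1:1 ratio.
A goodness-of-fit test with 4 phenotype classes has df = 4 − 1 = 3.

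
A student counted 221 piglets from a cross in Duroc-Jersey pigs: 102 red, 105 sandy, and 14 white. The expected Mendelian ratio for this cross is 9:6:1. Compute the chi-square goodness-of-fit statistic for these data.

9.914

Total ratio parts = 16. Expected numbers out of 221:
  red: 221 × 9/16 = 124.3125
  sandy: 221 × 6/16 = 82.875
  white: 221 × 1/16 = 13.8125
χ² = Σ (O − E)² / E
  red: (102 − 124.3125)² / 124.3125 = 4.0048
  sandy: (105 − 82.875)² / 82.875 = 5.9067
  white: (14 − 13.8125)² / 13.8125 = 0.0025
χ² = 4.0048 + 5.9067 + 0.0025 = 9.914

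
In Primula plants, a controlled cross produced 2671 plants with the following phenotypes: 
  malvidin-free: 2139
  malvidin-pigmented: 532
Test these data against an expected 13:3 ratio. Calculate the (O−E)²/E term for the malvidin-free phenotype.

Under the 13:3 hypothesis (Σ ratio = 16, N = 2671):
  malvidin-free: 2671 × 13/16 = 2170.1875
  malvidin-pigmented: 2671 × 3/16 = 500.8125
Contribution of malvidin-free: (2139 − 2170.1875)² / 2170.1875 = 0.4482

0.448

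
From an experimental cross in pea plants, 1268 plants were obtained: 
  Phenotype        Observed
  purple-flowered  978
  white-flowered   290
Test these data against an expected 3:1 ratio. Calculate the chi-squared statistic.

3.066

Under the 3:1 hypothesis (Σ ratio = 4, N = 1268):
  purple-flowered: 1268 × 3/4 = 951
  white-flowered: 1268 × 1/4 = 317
χ² = Σ (O − E)² / E
  purple-flowered: (978 − 951)² / 951 = 0.7666
  white-flowered: (290 − 317)² / 317 = 2.2997
χ² = 0.7666 + 2.2997 = 3.0663 ≈ 3.066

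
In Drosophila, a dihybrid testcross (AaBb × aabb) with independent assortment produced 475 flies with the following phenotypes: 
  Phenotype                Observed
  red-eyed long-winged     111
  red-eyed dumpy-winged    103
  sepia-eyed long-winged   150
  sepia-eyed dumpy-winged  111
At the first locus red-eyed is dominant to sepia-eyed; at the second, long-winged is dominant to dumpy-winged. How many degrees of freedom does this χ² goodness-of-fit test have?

A dihybrid testcross with independent assortment gives a 1:1:1:1 ratio.
A goodness-of-fit test with 4 phenotype classes has df = 4 − 1 = 3.

3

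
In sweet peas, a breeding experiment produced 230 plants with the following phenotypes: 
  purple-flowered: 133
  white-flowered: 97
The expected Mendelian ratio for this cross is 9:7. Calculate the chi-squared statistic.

0.232

Under the 9:7 hypothesis (Σ ratio = 16, N = 230):
  purple-flowered: 230 × 9/16 = 129.375
  white-flowered: 230 × 7/16 = 100.625
χ² = Σ (O − E)² / E
  purple-flowered: (133 − 129.375)² / 129.375 = 0.1016
  white-flowered: (97 − 100.625)² / 100.625 = 0.1306
χ² = 0.1016 + 0.1306 = 0.2322 ≈ 0.232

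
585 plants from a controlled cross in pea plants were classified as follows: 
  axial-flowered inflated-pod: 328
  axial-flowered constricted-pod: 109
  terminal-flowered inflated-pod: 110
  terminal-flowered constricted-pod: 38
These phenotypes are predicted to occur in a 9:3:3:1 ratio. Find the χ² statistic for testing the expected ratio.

The 9:3:3:1 ratio has 16 parts, so with N = 585 the expected counts are:
  axial-flowered inflated-pod: 585 × 9/16 = 329.0625
  axial-flowered constricted-pod: 585 × 3/16 = 109.6875
  terminal-flowered inflated-pod: 585 × 3/16 = 109.6875
  terminal-flowered constricted-pod: 585 × 1/16 = 36.5625
χ² = Σ (O − E)² / E
  axial-flowered inflated-pod: (328 − 329.0625)² / 329.0625 = 0.0034
  axial-flowered constricted-pod: (109 − 109.6875)² / 109.6875 = 0.0043
  terminal-flowered inflated-pod: (110 − 109.6875)² / 109.6875 = 0.0009
  terminal-flowered constricted-pod: (38 − 36.5625)² / 36.5625 = 0.0565
χ² = 0.0034 + 0.0043 + 0.0009 + 0.0565 = 0.0651 ≈ 0.065

0.065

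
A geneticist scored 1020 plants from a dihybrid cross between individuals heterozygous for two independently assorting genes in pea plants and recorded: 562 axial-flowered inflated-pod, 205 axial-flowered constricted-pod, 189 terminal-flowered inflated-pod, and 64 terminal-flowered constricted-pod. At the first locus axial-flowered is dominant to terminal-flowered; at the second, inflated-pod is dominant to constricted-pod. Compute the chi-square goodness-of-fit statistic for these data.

1.257

A dihybrid F₂ with independent assortment and complete dominance at both loci gives a 9:3:3:1 phenotypic ratio.
Under the 9:3:3:1 hypothesis (Σ ratio = 16, N = 1020):
  axial-flowered inflated-pod: 1020 × 9/16 = 573.75
  axial-flowered constricted-pod: 1020 × 3/16 = 191.25
  terminal-flowered inflated-pod: 1020 × 3/16 = 191.25
  terminal-flowered constricted-pod: 1020 × 1/16 = 63.75
χ² = Σ (O − E)² / E
  axial-flowered inflated-pod: (562 − 573.75)² / 573.75 = 0.2406
  axial-flowered constricted-pod: (205 − 191.25)² / 191.25 = 0.9886
  terminal-flowered inflated-pod: (189 − 191.25)² / 191.25 = 0.0265
  terminal-flowered constricted-pod: (64 − 63.75)² / 63.75 = 0.0010
χ² = 0.2406 + 0.9886 + 0.0265 + 0.0010 = 1.2567 ≈ 1.257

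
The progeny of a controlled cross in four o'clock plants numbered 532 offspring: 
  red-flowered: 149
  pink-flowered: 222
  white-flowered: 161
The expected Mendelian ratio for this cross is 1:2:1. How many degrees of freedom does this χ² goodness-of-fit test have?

A goodness-of-fit test with 3 phenotype classes has df = 3 − 1 = 2.

2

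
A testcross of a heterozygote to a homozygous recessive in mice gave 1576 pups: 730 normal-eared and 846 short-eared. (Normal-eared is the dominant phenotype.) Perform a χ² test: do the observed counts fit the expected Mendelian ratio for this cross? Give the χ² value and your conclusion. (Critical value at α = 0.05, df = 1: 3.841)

A testcross of a heterozygote (Aa × aa) gives a 1:1 phenotypic ratio.
Expected counts for N = 1576 under a 1:1 ratio (total parts = 2):
  normal-eared: 1576 × 1/2 = 788
  short-eared: 1576 × 1/2 = 788
χ² = Σ (O − E)² / E
  normal-eared: (730 − 788)² / 788 = 4.2690
  short-eared: (846 − 788)² / 788 = 4.2690
χ² = 4.2690 + 4.2690 = 8.538
Degrees of freedom = 2 − 1 = 1; critical value at α = 0.05 is 3.841.
Since 8.538 > 3.841, we reject the null hypothesis — the data do not fit the 1:1 ratio.

8.538; not consistent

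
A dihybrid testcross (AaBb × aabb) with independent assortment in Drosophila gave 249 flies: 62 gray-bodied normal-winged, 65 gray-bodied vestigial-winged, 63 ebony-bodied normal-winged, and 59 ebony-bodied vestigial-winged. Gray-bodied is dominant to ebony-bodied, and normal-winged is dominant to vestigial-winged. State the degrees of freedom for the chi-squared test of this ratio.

3

A dihybrid testcross with independent assortment gives a 1:1:1:1 ratio.
A goodness-of-fit test with 4 phenotype classes has df = 4 − 1 = 3.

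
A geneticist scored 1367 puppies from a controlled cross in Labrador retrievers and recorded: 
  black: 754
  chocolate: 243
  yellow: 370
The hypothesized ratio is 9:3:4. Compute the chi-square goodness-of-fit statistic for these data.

Under the 9:3:4 hypothesis (Σ ratio = 16, N = 1367):
  black: 1367 × 9/16 = 768.9375
  chocolate: 1367 × 3/16 = 256.3125
  yellow: 1367 × 4/16 = 341.75
χ² = Σ (O − E)² / E
  black: (754 − 768.9375)² / 768.9375 = 0.2902
  chocolate: (243 − 256.3125)² / 256.3125 = 0.6914
  yellow: (370 − 341.75)² / 341.75 = 2.3352
χ² = 0.2902 + 0.6914 + 2.3352 = 3.3168 ≈ 3.317

3.317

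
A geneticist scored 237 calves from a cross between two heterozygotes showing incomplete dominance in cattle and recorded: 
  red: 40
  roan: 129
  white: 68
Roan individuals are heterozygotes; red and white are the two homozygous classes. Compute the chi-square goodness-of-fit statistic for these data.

With incomplete dominance, a heterozygote × heterozygote cross gives a 1:2:1 phenotypic ratio.
Total ratio parts = 4. Expected numbers out of 237:
  red: 237 × 1/4 = 59.25
  roan: 237 × 2/4 = 118.5
  white: 237 × 1/4 = 59.25
χ² = Σ (O − E)² / E
  red: (40 − 59.25)² / 59.25 = 6.2542
  roan: (129 − 118.5)² / 118.5 = 0.9304
  white: (68 − 59.25)² / 59.25 = 1.2922
χ² = 6.2542 + 0.9304 + 1.2922 = 8.4768 ≈ 8.477

8.477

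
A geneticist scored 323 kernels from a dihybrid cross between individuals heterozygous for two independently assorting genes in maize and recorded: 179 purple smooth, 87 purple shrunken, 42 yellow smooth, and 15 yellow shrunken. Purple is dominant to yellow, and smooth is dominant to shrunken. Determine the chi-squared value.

A dihybrid F₂ with independent assortment and complete dominance at both loci gives a 9:3:3:1 phenotypic ratio.
The 9:3:3:1 ratio has 16 parts, so with N = 323 the expected counts are:
  purple smooth: 323 × 9/16 = 181.6875
  purple shrunken: 323 × 3/16 = 60.5625
  yellow smooth: 323 × 3/16 = 60.5625
  yellow shrunken: 323 × 1/16 = 20.1875
χ² = Σ (O − E)² / E
  purple smooth: (179 − 181.6875)² / 181.6875 = 0.0398
  purple shrunken: (87 − 60.5625)² / 60.5625 = 11.5408
  yellow smooth: (42 − 60.5625)² / 60.5625 = 5.6894
  yellow shrunken: (15 − 20.1875)² / 20.1875 = 1.3330
χ² = 0.0398 + 11.5408 + 5.6894 + 1.3330 = 18.603

18.603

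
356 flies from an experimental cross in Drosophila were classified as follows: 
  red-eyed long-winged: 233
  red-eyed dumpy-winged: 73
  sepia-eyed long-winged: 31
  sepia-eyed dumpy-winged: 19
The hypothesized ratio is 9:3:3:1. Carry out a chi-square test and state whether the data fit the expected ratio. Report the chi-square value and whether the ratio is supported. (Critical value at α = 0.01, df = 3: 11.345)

Total ratio parts = 16. Expected numbers out of 356:
  red-eyed long-winged: 356 × 9/16 = 200.25
  red-eyed dumpy-winged: 356 × 3/16 = 66.75
  sepia-eyed long-winged: 356 × 3/16 = 66.75
  sepia-eyed dumpy-winged: 356 × 1/16 = 22.25
χ² = Σ (O − E)² / E
  red-eyed long-winged: (233 − 200.25)² / 200.25 = 5.3561
  red-eyed dumpy-winged: (73 − 66.75)² / 66.75 = 0.5852
  sepia-eyed long-winged: (31 − 66.75)² / 66.75 = 19.1470
  sepia-eyed dumpy-winged: (19 − 22.25)² / 22.25 = 0.4747
χ² = 5.3561 + 0.5852 + 19.1470 + 0.4747 = 25.563
Degrees of freedom = 4 − 1 = 3; critical value at α = 0.01 is 11.345.
Since 25.563 > 11.345, we reject the null hypothesis — the data do not fit the 9:3:3:1 ratio.

25.563; not consistent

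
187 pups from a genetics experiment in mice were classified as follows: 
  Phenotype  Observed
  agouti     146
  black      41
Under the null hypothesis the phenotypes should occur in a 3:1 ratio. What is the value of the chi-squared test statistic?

Total ratio parts = 4. Expected numbers out of 187:
  agouti: 187 × 3/4 = 140.25
  black: 187 × 1/4 = 46.75
χ² = Σ (O − E)² / E
  agouti: (146 − 140.25)² / 140.25 = 0.2357
  black: (41 − 46.75)² / 46.75 = 0.7072
χ² = 0.2357 + 0.7072 = 0.9429 ≈ 0.943

0.943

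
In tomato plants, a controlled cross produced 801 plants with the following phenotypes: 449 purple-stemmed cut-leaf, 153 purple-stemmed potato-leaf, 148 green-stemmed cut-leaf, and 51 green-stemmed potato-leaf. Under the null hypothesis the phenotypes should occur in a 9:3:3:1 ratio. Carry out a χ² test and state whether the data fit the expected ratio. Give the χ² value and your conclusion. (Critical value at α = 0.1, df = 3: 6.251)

0.108; consistent

Under the 9:3:3:1 hypothesis (Σ ratio = 16, N = 801):
  purple-stemmed cut-leaf: 801 × 9/16 = 450.5625
  purple-stemmed potato-leaf: 801 × 3/16 = 150.1875
  green-stemmed cut-leaf: 801 × 3/16 = 150.1875
  green-stemmed potato-leaf: 801 × 1/16 = 50.0625
χ² = Σ (O − E)² / E
  purple-stemmed cut-leaf: (449 − 450.5625)² / 450.5625 = 0.0054
  purple-stemmed potato-leaf: (153 − 150.1875)² / 150.1875 = 0.0527
  green-stemmed cut-leaf: (148 − 150.1875)² / 150.1875 = 0.0319
  green-stemmed potato-leaf: (51 − 50.0625)² / 50.0625 = 0.0176
χ² = 0.0054 + 0.0527 + 0.0319 + 0.0176 = 0.1076 ≈ 0.108
Degrees of freedom = 4 − 1 = 3; critical value at α = 0.1 is 6.251.
Since 0.108 < 6.251, we fail to reject the null hypothesis — the data are consistent with the 9:3:3:1 ratio.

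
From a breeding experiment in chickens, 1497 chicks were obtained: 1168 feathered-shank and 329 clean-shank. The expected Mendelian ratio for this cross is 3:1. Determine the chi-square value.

7.295

Total ratio parts = 4. Expected numbers out of 1497:
  feathered-shank: 1497 × 3/4 = 1122.75
  clean-shank: 1497 × 1/4 = 374.25
χ² = Σ (O − E)² / E
  feathered-shank: (1168 − 1122.75)² / 1122.75 = 1.8237
  clean-shank: (329 − 374.25)² / 374.25 = 5.4711
χ² = 1.8237 + 5.4711 = 7.2948 ≈ 7.295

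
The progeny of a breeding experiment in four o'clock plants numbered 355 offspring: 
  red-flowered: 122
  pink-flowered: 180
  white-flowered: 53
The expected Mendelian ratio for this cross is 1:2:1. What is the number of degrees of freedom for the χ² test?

2

A goodness-of-fit test with 3 phenotype classes has df = 3 − 1 = 2.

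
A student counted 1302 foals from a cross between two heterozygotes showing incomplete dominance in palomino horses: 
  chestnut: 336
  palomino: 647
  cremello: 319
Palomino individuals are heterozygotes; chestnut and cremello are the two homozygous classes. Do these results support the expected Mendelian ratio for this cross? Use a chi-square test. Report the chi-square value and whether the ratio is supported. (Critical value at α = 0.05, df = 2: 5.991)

With incomplete dominance, a heterozygote × heterozygote cross gives a 1:2:1 phenotypic ratio.
The 1:2:1 ratio has 4 parts, so with N = 1302 the expected counts are:
  chestnut: 1302 × 1/4 = 325.5
  palomino: 1302 × 2/4 = 651
  cremello: 1302 × 1/4 = 325.5
χ² = Σ (O − E)² / E
  chestnut: (336 − 325.5)² / 325.5 = 0.3387
  palomino: (647 − 651)² / 651 = 0.0246
  cremello: (319 − 325.5)² / 325.5 = 0.1298
χ² = 0.3387 + 0.0246 + 0.1298 = 0.4931 ≈ 0.493
Degrees of freedom = 3 − 1 = 2; critical value at α = 0.05 is 5.991.
Since 0.493 < 5.991, we fail to reject the null hypothesis — the data are consistent with the 1:2:1 ratio.

0.493; consistent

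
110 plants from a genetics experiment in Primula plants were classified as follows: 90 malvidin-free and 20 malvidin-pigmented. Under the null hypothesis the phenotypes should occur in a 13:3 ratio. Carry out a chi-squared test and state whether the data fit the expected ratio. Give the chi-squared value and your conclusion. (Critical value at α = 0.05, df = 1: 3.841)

The 13:3 ratio has 16 parts, so with N = 110 the expected counts are:
  malvidin-free: 110 × 13/16 = 89.375
  malvidin-pigmented: 110 × 3/16 = 20.625
χ² = Σ (O − E)² / E
  malvidin-free: (90 − 89.375)² / 89.375 = 0.0044
  malvidin-pigmented: (20 − 20.625)² / 20.625 = 0.0189
χ² = 0.0044 + 0.0189 = 0.0233 ≈ 0.023
Degrees of freedom = 2 − 1 = 1; critical value at α = 0.05 is 3.841.
Since 0.023 < 3.841, we fail to reject the null hypothesis — the data are consistent with the 13:3 ratio.

0.023; consistent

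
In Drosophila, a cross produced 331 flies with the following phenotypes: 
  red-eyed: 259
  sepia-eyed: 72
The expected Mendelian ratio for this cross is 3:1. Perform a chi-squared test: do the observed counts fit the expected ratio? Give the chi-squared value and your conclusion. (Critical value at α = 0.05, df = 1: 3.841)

Total ratio parts = 4. Expected numbers out of 331:
  red-eyed: 331 × 3/4 = 248.25
  sepia-eyed: 331 × 1/4 = 82.75
χ² = Σ (O − E)² / E
  red-eyed: (259 − 248.25)² / 248.25 = 0.4655
  sepia-eyed: (72 − 82.75)² / 82.75 = 1.3965
χ² = 0.4655 + 1.3965 = 1.862
Degrees of freedom = 2 − 1 = 1; critical value at α = 0.05 is 3.841.
Since 1.862 < 3.841, we fail to reject the null hypothesis — the data are consistent with the 3:1 ratio.

1.862; consistent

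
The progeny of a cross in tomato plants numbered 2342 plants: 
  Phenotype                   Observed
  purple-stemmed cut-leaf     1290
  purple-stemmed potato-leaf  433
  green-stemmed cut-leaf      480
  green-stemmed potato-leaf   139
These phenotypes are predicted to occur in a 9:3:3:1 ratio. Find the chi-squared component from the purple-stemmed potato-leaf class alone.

0.085

Under the 9:3:3:1 hypothesis (Σ ratio = 16, N = 2342):
  purple-stemmed cut-leaf: 2342 × 9/16 = 1317.375
  purple-stemmed potato-leaf: 2342 × 3/16 = 439.125
  green-stemmed cut-leaf: 2342 × 3/16 = 439.125
  green-stemmed potato-leaf: 2342 × 1/16 = 146.375
Contribution of purple-stemmed potato-leaf: (433 − 439.125)² / 439.125 = 0.0854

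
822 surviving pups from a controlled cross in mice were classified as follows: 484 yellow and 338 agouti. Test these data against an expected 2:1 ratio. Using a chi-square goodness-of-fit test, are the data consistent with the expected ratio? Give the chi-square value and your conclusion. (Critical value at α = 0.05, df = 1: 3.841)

22.423; not consistent

Expected counts for N = 822 under a 2:1 ratio (total parts = 3):
  yellow: 822 × 2/3 = 548
  agouti: 822 × 1/3 = 274
χ² = Σ (O − E)² / E
  yellow: (484 − 548)² / 548 = 7.4745
  agouti: (338 − 274)² / 274 = 14.9489
χ² = 7.4745 + 14.9489 = 22.4234 ≈ 22.423
Degrees of freedom = 2 − 1 = 1; critical value at α = 0.05 is 3.841.
Since 22.423 > 3.841, we reject the null hypothesis — the data do not fit the 2:1 ratio.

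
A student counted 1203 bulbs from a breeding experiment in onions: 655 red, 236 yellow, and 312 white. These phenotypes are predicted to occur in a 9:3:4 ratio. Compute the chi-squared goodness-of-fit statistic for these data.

The 9:3:4 ratio has 16 parts, so with N = 1203 the expected counts are:
  red: 1203 × 9/16 = 676.6875
  yellow: 1203 × 3/16 = 225.5625
  white: 1203 × 4/16 = 300.75
χ² = Σ (O − E)² / E
  red: (655 − 676.6875)² / 676.6875 = 0.6951
  yellow: (236 − 225.5625)² / 225.5625 = 0.4830
  white: (312 − 300.75)² / 300.75 = 0.4208
χ² = 0.6951 + 0.4830 + 0.4208 = 1.5989 ≈ 1.599

1.599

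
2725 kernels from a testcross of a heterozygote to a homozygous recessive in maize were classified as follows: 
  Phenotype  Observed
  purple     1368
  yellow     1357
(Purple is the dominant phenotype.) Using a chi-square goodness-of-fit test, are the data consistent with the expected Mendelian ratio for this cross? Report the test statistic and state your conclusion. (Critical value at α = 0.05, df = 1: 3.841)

A testcross of a heterozygote (Aa × aa) gives a 1:1 phenotypic ratio.
Expected counts for N = 2725 under a 1:1 ratio (total parts = 2):
  purple: 2725 × 1/2 = 1362.5
  yellow: 2725 × 1/2 = 1362.5
χ² = Σ (O − E)² / E
  purple: (1368 − 1362.5)² / 1362.5 = 0.0222
  yellow: (1357 − 1362.5)² / 1362.5 = 0.0222
χ² = 0.0222 + 0.0222 = 0.0444 ≈ 0.044
Degrees of freedom = 2 − 1 = 1; critical value at α = 0.05 is 3.841.
Since 0.044 < 3.841, we fail to reject the null hypothesis — the data are consistent with the 1:1 ratio.

0.044; consistent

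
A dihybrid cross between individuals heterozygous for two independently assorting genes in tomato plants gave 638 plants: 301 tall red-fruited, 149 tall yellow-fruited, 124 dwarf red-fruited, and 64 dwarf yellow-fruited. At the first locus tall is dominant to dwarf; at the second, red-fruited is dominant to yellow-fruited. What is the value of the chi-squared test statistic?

31.303

A dihybrid F₂ with independent assortment and complete dominance at both loci gives a 9:3:3:1 phenotypic ratio.
Expected counts for N = 638 under a 9:3:3:1 ratio (total parts = 16):
  tall red-fruited: 638 × 9/16 = 358.875
  tall yellow-fruited: 638 × 3/16 = 119.625
  dwarf red-fruited: 638 × 3/16 = 119.625
  dwarf yellow-fruited: 638 × 1/16 = 39.875
χ² = Σ (O − E)² / E
  tall red-fruited: (301 − 358.875)² / 358.875 = 9.3334
  tall yellow-fruited: (149 − 119.625)² / 119.625 = 7.2133
  dwarf red-fruited: (124 − 119.625)² / 119.625 = 0.1600
  dwarf yellow-fruited: (64 − 39.875)² / 39.875 = 14.5960
χ² = 9.3334 + 7.2133 + 0.1600 + 14.5960 = 31.3027 ≈ 31.303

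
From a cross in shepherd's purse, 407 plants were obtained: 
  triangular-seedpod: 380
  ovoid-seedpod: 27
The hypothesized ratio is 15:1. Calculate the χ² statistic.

The 15:1 ratio has 16 parts, so with N = 407 the expected counts are:
  triangular-seedpod: 407 × 15/16 = 381.5625
  ovoid-seedpod: 407 × 1/16 = 25.4375
χ² = Σ (O − E)² / E
  triangular-seedpod: (380 − 381.5625)² / 381.5625 = 0.0064
  ovoid-seedpod: (27 − 25.4375)² / 25.4375 = 0.0960
χ² = 0.0064 + 0.0960 = 0.1024 ≈ 0.102

0.102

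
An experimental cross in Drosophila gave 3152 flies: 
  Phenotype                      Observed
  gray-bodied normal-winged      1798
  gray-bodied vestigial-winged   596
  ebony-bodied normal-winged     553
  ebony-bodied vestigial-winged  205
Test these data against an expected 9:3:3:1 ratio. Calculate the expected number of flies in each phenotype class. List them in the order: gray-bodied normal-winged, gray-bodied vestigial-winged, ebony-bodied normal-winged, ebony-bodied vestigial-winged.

1773, 591, 591, 197

Under the 9:3:3:1 hypothesis (Σ ratio = 16, N = 3152):
  gray-bodied normal-winged: 3152 × 9/16 = 1773
  gray-bodied vestigial-winged: 3152 × 3/16 = 591
  ebony-bodied normal-winged: 3152 × 3/16 = 591
  ebony-bodied vestigial-winged: 3152 × 1/16 = 197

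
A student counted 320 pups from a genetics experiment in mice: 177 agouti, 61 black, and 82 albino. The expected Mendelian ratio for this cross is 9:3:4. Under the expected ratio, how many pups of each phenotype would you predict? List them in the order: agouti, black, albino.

Total ratio parts = 16. Expected numbers out of 320:
  agouti: 320 × 9/16 = 180
  black: 320 × 3/16 = 60
  albino: 320 × 4/16 = 80

180, 60, 80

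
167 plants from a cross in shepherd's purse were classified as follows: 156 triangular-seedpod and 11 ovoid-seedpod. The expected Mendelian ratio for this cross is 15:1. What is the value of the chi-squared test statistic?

0.032

Expected counts for N = 167 under a 15:1 ratio (total parts = 16):
  triangular-seedpod: 167 × 15/16 = 156.5625
  ovoid-seedpod: 167 × 1/16 = 10.4375
χ² = Σ (O − E)² / E
  triangular-seedpod: (156 − 156.5625)² / 156.5625 = 0.0020
  ovoid-seedpod: (11 − 10.4375)² / 10.4375 = 0.0303
χ² = 0.0020 + 0.0303 = 0.0323 ≈ 0.032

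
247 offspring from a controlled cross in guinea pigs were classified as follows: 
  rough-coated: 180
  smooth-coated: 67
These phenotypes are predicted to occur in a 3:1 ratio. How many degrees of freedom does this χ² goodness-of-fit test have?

1

A goodness-of-fit test with 2 phenotype classes has df = 2 − 1 = 1.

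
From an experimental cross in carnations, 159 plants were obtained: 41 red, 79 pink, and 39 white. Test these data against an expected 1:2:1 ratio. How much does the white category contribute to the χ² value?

0.014

The 1:2:1 ratio has 4 parts, so with N = 159 the expected counts are:
  red: 159 × 1/4 = 39.75
  pink: 159 × 2/4 = 79.5
  white: 159 × 1/4 = 39.75
Contribution of white: (39 − 39.75)² / 39.75 = 0.0142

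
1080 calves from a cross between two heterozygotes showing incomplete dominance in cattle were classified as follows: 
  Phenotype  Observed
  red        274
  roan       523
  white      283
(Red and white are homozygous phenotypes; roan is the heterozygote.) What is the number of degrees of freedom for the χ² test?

With incomplete dominance, a heterozygote × heterozygote cross gives a 1:2:1 phenotypic ratio.
A goodness-of-fit test with 3 phenotype classes has df = 3 − 1 = 2.

2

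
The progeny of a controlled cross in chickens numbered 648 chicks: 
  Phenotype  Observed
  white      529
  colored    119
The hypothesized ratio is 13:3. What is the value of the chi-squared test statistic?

0.063

Total ratio parts = 16. Expected numbers out of 648:
  white: 648 × 13/16 = 526.5
  colored: 648 × 3/16 = 121.5
χ² = Σ (O − E)² / E
  white: (529 − 526.5)² / 526.5 = 0.0119
  colored: (119 − 121.5)² / 121.5 = 0.0514
χ² = 0.0119 + 0.0514 = 0.0633 ≈ 0.063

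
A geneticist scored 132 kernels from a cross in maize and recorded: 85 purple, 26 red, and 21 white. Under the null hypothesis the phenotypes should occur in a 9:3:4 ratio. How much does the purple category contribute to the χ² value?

Under the 9:3:4 hypothesis (Σ ratio = 16, N = 132):
  purple: 132 × 9/16 = 74.25
  red: 132 × 3/16 = 24.75
  white: 132 × 4/16 = 33
Contribution of purple: (85 − 74.25)² / 74.25 = 1.5564

1.556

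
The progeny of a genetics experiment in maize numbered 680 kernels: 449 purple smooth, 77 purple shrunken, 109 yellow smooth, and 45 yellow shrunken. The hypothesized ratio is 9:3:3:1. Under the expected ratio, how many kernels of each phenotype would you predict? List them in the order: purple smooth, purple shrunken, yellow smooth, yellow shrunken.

Expected counts for N = 680 under a 9:3:3:1 ratio (total parts = 16):
  purple smooth: 680 × 9/16 = 382.5
  purple shrunken: 680 × 3/16 = 127.5
  yellow smooth: 680 × 3/16 = 127.5
  yellow shrunken: 680 × 1/16 = 42.5

382.5, 127.5, 127.5, 42.5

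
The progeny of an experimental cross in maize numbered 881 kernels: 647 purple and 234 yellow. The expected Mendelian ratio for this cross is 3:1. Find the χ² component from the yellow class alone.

0.858

Total ratio parts = 4. Expected numbers out of 881:
  purple: 881 × 3/4 = 660.75
  yellow: 881 × 1/4 = 220.25
Contribution of yellow: (234 − 220.25)² / 220.25 = 0.8584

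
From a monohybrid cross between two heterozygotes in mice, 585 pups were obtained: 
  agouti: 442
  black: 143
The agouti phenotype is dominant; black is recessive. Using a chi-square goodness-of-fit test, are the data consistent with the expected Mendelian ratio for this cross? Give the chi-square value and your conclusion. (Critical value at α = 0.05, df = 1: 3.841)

For a monohybrid cross between heterozygotes with complete dominance, the expected phenotypic ratio is 3:1.
Total ratio parts = 4. Expected numbers out of 585:
  agouti: 585 × 3/4 = 438.75
  black: 585 × 1/4 = 146.25
χ² = Σ (O − E)² / E
  agouti: (442 − 438.75)² / 438.75 = 0.0241
  black: (143 − 146.25)² / 146.25 = 0.0722
χ² = 0.0241 + 0.0722 = 0.0963 ≈ 0.096
Degrees of freedom = 2 − 1 = 1; critical value at α = 0.05 is 3.841.
Since 0.096 < 3.841, we fail to reject the null hypothesis — the data are consistent with the 3:1 ratio.

0.096; consistent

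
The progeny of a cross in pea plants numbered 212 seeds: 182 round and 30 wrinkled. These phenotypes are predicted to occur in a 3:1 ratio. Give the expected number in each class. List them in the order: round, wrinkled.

159, 53

Total ratio parts = 4. Expected numbers out of 212:
  round: 212 × 3/4 = 159
  wrinkled: 212 × 1/4 = 53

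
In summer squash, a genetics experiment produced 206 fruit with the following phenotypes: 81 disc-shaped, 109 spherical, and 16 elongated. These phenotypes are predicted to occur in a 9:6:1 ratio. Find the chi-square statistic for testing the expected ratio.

Under the 9:6:1 hypothesis (Σ ratio = 16, N = 206):
  disc-shaped: 206 × 9/16 = 115.875
  spherical: 206 × 6/16 = 77.25
  elongated: 206 × 1/16 = 12.875
χ² = Σ (O − E)² / E
  disc-shaped: (81 − 115.875)² / 115.875 = 10.4964
  spherical: (109 − 77.25)² / 77.25 = 13.0494
  elongated: (16 − 12.875)² / 12.875 = 0.7585
χ² = 10.4964 + 13.0494 + 0.7585 = 24.3043 ≈ 24.304

24.304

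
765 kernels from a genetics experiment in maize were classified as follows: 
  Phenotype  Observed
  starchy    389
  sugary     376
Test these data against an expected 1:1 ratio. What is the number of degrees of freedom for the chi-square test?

A goodness-of-fit test with 2 phenotype classes has df = 2 − 1 = 1.

1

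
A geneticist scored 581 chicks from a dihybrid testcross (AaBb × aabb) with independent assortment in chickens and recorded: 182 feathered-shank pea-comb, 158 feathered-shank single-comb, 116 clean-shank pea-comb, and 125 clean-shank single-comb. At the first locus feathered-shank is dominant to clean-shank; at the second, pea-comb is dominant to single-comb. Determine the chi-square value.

A dihybrid testcross with independent assortment gives a 1:1:1:1 ratio.
Under the 1:1:1:1 hypothesis (Σ ratio = 4, N = 581):
  feathered-shank pea-comb: 581 × 1/4 = 145.25
  feathered-shank single-comb: 581 × 1/4 = 145.25
  clean-shank pea-comb: 581 × 1/4 = 145.25
  clean-shank single-comb: 581 × 1/4 = 145.25
χ² = Σ (O − E)² / E
  feathered-shank pea-comb: (182 − 145.25)² / 145.25 = 9.2982
  feathered-shank single-comb: (158 − 145.25)² / 145.25 = 1.1192
  clean-shank pea-comb: (116 − 145.25)² / 145.25 = 5.8903
  clean-shank single-comb: (125 − 145.25)² / 145.25 = 2.8231
χ² = 9.2982 + 1.1192 + 5.8903 + 2.8231 = 19.1308 ≈ 19.131

19.131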